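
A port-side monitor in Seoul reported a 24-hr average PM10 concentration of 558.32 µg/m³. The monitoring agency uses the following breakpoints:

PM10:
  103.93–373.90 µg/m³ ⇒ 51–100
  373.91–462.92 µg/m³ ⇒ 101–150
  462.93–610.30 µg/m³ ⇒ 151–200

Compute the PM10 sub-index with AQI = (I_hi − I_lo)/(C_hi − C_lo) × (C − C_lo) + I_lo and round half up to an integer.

183

PM10 558.32: bracket 462.93–610.30 → index 151–200; slope 49/147.37, offset 95.39.
AQI = 151 + 49/147.37·95.39 ≈ 182.72 ⇒ 183.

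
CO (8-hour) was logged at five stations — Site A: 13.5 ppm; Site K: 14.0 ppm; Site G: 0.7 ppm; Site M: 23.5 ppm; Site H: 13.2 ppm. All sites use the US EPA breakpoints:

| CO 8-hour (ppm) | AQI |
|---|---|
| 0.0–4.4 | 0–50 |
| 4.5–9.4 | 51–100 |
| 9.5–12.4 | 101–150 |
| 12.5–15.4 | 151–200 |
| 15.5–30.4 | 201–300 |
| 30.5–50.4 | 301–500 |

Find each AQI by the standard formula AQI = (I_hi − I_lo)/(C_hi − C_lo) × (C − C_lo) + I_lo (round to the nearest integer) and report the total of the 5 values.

769

Site A: 13.5 lies in 12.5–15.4, so I_lo=151, I_hi=200, C_lo=12.5, C_hi=15.4.
(200−151)/(15.4−12.5) × (13.5−12.5) + 151 = 49/2.9 × 1.0 + 151 ≈ 167.90 → 168.
Site K: row 12.5–15.4 (AQI 151–200). (200−151)·(14.0−12.5)/(15.4−12.5) + 151 = 49·1.5/2.9 + 151 ≈ 176.34 → 176.
Site G: row 0.0–4.4 (AQI 0–50). (50−0)·(0.7−0.0)/(4.4−0.0) + 0 = 50·0.7/4.4 + 0 ≈ 7.95 → 8.
Site M 23.5: bracket 15.5–30.4 → index 201–300; slope 99/14.9, offset 8.0.
AQI = 201 + 99/14.9·8.0 ≈ 254.15 ⇒ 254.
Site H: row 12.5–15.4 (AQI 151–200). (200−151)·(13.2−12.5)/(15.4−12.5) + 151 = 49·0.7/2.9 + 151 ≈ 162.83 → 163.
AQIs: Site A=168, Site K=176, Site G=8, Site M=254, Site H=163. Sum = 168 + 176 + 8 + 254 + 163 = 769.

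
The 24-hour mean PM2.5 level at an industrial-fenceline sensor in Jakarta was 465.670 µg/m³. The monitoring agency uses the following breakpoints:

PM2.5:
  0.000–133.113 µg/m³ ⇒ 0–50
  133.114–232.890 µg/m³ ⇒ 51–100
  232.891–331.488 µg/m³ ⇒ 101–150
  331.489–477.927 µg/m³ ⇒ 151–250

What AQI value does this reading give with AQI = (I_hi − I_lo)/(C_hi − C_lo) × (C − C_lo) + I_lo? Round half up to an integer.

242

PM2.5: 465.670 lies in 331.489–477.927, so I_lo=151, I_hi=250, C_lo=331.489, C_hi=477.927.
(250−151)/(477.927−331.489) × (465.670−331.489) + 151 = 99/146.438 × 134.181 + 151 ≈ 241.71 → 242.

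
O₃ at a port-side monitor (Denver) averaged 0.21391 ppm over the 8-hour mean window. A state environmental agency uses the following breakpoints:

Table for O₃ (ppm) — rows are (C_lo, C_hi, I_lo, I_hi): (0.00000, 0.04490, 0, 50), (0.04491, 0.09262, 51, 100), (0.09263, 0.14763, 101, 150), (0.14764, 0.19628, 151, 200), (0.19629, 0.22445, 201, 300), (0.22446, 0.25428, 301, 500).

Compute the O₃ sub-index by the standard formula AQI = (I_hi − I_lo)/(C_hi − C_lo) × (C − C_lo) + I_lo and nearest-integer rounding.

263

O₃ 0.21391: bracket 0.19629–0.22445 → index 201–300; slope 99/0.02816, offset 0.01762.
AQI = 201 + 99/0.02816·0.01762 ≈ 262.95 ⇒ 263.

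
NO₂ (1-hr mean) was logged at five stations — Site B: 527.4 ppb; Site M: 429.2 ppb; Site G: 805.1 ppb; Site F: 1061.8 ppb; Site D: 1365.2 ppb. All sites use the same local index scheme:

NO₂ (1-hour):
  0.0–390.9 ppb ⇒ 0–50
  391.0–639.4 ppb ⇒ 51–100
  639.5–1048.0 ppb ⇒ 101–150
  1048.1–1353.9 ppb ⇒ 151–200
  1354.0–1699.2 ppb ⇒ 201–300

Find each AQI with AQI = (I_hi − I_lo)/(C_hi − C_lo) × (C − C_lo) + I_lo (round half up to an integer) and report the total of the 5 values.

615

Site B: 527.4 ∈ [391.0, 639.4] ↔ index [51, 100].
51 + (527.4−391.0)·(100−51)/(639.4−391.0) = 51 + 136.4·49/248.4 ≈ 77.91, so AQI = 78.
Site M: 429.2 lies in 391.0–639.4, so I_lo=51, I_hi=100, C_lo=391.0, C_hi=639.4.
(100−51)/(639.4−391.0) × (429.2−391.0) + 51 = 49/248.4 × 38.2 + 51 ≈ 58.54 → 59.
Site G: 805.1 ∈ [639.5, 1048.0] ↔ index [101, 150].
101 + (805.1−639.5)·(150−101)/(1048.0−639.5) = 101 + 165.6·49/408.5 ≈ 120.86, so AQI = 121.
Site F 1061.8: bracket 1048.1–1353.9 → index 151–200; slope 49/305.8, offset 13.7.
AQI = 151 + 49/305.8·13.7 ≈ 153.20 ⇒ 153.
Site D: 1365.2 lies in 1354.0–1699.2, so I_lo=201, I_hi=300, C_lo=1354.0, C_hi=1699.2.
(300−201)/(1699.2−1354.0) × (1365.2−1354.0) + 201 = 99/345.2 × 11.2 + 201 ≈ 204.21 → 204.
AQIs: Site B=78, Site M=59, Site G=121, Site F=153, Site D=204. Sum = 78 + 59 + 121 + 153 + 204 = 615.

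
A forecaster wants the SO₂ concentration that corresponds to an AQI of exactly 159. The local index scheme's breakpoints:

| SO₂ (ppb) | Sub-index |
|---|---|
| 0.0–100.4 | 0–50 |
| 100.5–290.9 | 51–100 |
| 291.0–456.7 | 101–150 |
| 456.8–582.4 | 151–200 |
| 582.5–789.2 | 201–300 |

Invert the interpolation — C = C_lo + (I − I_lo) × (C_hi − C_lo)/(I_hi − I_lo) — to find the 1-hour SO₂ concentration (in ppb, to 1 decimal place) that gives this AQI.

AQI 159 lies in the 151–200 band, which corresponds to 456.8–582.4 ppb.
C = 456.8 + (159−151)×(582.4−456.8)/(200−151) = 456.8 + 8×125.6/49 ≈ 477.306 ppb → 477.3 ppb to 1 dp.

477.3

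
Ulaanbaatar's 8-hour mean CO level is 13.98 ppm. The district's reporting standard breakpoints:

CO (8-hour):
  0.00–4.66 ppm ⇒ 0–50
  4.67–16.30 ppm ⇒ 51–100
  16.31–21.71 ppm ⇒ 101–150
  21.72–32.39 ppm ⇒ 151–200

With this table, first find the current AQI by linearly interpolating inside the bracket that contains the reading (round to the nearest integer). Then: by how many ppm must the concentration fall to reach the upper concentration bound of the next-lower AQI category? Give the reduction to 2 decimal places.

CO: row 4.67–16.30 (AQI 51–100). (100−51)·(13.98−4.67)/(16.30−4.67) + 51 = 49·9.31/11.63 + 51 ≈ 90.23 → 90.
Current AQI 90 is in the Moderate range (51–100). The next-lower category tops out at AQI 50, whose upper concentration bound is 4.66 ppm.
Reduction needed = 13.98 − 4.66 = 9.32 ppm.

9.32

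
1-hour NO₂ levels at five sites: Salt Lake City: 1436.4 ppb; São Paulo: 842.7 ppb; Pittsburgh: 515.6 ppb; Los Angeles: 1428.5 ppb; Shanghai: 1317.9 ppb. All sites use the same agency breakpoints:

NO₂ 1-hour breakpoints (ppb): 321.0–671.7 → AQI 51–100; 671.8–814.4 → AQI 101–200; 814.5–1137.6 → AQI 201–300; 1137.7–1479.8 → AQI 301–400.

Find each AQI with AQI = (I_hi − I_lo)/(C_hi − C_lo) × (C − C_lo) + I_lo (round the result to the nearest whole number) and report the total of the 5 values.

1413

Salt Lake City 1436.4: bracket 1137.7–1479.8 → index 301–400; slope 99/342.1, offset 298.7.
AQI = 301 + 99/342.1·298.7 ≈ 387.44 ⇒ 387.
São Paulo 842.7: bracket 814.5–1137.6 → index 201–300; slope 99/323.1, offset 28.2.
AQI = 201 + 99/323.1·28.2 ≈ 209.64 ⇒ 210.
Pittsburgh: row 321.0–671.7 (AQI 51–100). (100−51)·(515.6−321.0)/(671.7−321.0) + 51 = 49·194.6/350.7 + 51 ≈ 78.19 → 78.
Los Angeles 1428.5: bracket 1137.7–1479.8 → index 301–400; slope 99/342.1, offset 290.8.
AQI = 301 + 99/342.1·290.8 ≈ 385.15 ⇒ 385.
Shanghai: 1317.9 lies in 1137.7–1479.8, so I_lo=301, I_hi=400, C_lo=1137.7, C_hi=1479.8.
(400−301)/(1479.8−1137.7) × (1317.9−1137.7) + 301 = 99/342.1 × 180.2 + 301 ≈ 353.15 → 353.
AQIs: Salt Lake City=387, São Paulo=210, Pittsburgh=78, Los Angeles=385, Shanghai=353. Sum = 387 + 210 + 78 + 385 + 353 = 1413.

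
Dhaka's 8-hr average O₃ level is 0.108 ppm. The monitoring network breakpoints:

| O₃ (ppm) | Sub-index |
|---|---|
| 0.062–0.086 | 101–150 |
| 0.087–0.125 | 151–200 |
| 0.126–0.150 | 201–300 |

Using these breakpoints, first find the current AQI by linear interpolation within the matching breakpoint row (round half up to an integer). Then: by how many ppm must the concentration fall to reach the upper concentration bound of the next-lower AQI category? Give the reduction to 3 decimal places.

0.022

O₃: 0.108 lies in 0.087–0.125, so I_lo=151, I_hi=200, C_lo=0.087, C_hi=0.125.
(200−151)/(0.125−0.087) × (0.108−0.087) + 151 = 49/0.038 × 0.021 + 151 ≈ 178.08 → 178.
Current AQI 178 is in the Unhealthy range (151–200). The next-lower category tops out at AQI 150, whose upper concentration bound is 0.086 ppm.
Reduction needed = 0.108 − 0.086 = 0.022 ppm.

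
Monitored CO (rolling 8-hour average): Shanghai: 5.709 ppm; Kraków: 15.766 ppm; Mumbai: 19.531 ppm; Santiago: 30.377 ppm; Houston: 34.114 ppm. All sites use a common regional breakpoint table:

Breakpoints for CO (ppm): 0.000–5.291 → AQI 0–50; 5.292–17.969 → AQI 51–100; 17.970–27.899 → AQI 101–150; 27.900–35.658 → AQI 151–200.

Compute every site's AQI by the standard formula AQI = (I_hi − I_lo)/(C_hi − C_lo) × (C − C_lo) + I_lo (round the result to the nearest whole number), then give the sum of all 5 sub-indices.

610

Shanghai: 5.709 ∈ [5.292, 17.969] ↔ index [51, 100].
51 + (5.709−5.292)·(100−51)/(17.969−5.292) = 51 + 0.417·49/12.677 ≈ 52.61, so AQI = 53.
Kraków: 15.766 ∈ [5.292, 17.969] ↔ index [51, 100].
51 + (15.766−5.292)·(100−51)/(17.969−5.292) = 51 + 10.474·49/12.677 ≈ 91.48, so AQI = 91.
Mumbai 19.531: bracket 17.970–27.899 → index 101–150; slope 49/9.929, offset 1.561.
AQI = 101 + 49/9.929·1.561 ≈ 108.70 ⇒ 109.
Santiago: 30.377 lies in 27.900–35.658, so I_lo=151, I_hi=200, C_lo=27.900, C_hi=35.658.
(200−151)/(35.658−27.900) × (30.377−27.900) + 151 = 49/7.758 × 2.477 + 151 ≈ 166.64 → 167.
Houston: 34.114 lies in 27.900–35.658, so I_lo=151, I_hi=200, C_lo=27.900, C_hi=35.658.
(200−151)/(35.658−27.900) × (34.114−27.900) + 151 = 49/7.758 × 6.214 + 151 ≈ 190.25 → 190.
AQIs: Shanghai=53, Kraków=91, Mumbai=109, Santiago=167, Houston=190. Sum = 53 + 91 + 109 + 167 + 190 = 610.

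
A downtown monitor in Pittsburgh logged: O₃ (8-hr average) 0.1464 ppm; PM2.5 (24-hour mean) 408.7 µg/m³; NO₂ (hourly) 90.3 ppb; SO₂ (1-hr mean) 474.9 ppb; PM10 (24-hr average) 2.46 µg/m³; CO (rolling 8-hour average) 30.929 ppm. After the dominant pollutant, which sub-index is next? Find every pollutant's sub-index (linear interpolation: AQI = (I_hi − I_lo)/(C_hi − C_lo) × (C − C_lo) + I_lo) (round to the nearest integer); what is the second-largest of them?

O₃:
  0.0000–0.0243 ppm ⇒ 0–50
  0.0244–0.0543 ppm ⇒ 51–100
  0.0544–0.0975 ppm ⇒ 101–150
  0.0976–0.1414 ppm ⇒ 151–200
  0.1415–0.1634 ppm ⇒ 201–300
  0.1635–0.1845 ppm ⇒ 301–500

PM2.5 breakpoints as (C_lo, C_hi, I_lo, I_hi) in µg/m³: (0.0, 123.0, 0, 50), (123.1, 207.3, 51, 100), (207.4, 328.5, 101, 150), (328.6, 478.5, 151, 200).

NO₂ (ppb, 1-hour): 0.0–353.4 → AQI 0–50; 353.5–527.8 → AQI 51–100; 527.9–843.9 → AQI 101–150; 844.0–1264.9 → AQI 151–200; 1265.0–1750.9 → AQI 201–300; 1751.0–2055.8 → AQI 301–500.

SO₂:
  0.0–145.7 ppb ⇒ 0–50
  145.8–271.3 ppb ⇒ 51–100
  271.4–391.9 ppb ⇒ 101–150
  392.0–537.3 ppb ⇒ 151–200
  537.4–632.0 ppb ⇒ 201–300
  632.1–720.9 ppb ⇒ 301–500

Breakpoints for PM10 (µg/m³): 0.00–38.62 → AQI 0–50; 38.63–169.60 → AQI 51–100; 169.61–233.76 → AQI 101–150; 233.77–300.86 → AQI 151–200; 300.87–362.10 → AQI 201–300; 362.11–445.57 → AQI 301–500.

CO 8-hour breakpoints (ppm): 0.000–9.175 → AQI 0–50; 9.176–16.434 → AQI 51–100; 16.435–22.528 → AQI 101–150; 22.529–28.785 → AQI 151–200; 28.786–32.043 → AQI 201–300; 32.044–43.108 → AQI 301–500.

223

O₃: 0.1464 lies in 0.1415–0.1634, so I_lo=201, I_hi=300, C_lo=0.1415, C_hi=0.1634.
(300−201)/(0.1634−0.1415) × (0.1464−0.1415) + 201 = 99/0.0219 × 0.0049 + 201 ≈ 223.15 → 223.
PM2.5: 408.7 lies in 328.6–478.5, so I_lo=151, I_hi=200, C_lo=328.6, C_hi=478.5.
(200−151)/(478.5−328.6) × (408.7−328.6) + 151 = 49/149.9 × 80.1 + 151 ≈ 177.18 → 177.
NO₂: row 0.0–353.4 (AQI 0–50). (50−0)·(90.3−0.0)/(353.4−0.0) + 0 = 50·90.3/353.4 + 0 ≈ 12.78 → 13.
SO₂ 474.9: bracket 392.0–537.3 → index 151–200; slope 49/145.3, offset 82.9.
AQI = 151 + 49/145.3·82.9 ≈ 178.96 ⇒ 179.
PM10 2.46: bracket 0.00–38.62 → index 0–50; slope 50/38.62, offset 2.46.
AQI = 0 + 50/38.62·2.46 ≈ 3.18 ⇒ 3.
CO: row 28.786–32.043 (AQI 201–300). (300−201)·(30.929−28.786)/(32.043−28.786) + 201 = 99·2.143/3.257 + 201 ≈ 266.14 → 266.
Sub-indices: O₃→223, PM2.5→177, NO₂→13, SO₂→179, PM10→3, CO→266. Ranked high→low: 266, 223, 179, 177, 13, 3. Second-highest sub-index = 223.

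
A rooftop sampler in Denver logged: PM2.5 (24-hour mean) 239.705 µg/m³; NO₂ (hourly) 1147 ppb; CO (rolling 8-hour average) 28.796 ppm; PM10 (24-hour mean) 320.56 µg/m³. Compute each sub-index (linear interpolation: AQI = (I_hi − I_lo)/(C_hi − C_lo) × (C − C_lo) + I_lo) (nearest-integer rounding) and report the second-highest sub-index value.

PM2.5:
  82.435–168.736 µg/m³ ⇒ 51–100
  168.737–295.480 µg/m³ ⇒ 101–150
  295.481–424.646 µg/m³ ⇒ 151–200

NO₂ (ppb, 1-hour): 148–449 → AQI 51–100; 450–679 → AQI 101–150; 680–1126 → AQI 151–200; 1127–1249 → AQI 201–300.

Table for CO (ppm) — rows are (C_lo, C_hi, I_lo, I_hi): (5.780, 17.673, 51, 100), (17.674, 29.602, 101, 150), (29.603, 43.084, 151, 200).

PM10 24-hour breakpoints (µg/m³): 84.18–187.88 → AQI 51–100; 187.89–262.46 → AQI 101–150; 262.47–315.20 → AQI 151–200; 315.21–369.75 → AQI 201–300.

211

PM2.5 239.705: bracket 168.737–295.480 → index 101–150; slope 49/126.743, offset 70.968.
AQI = 101 + 49/126.743·70.968 ≈ 128.44 ⇒ 128.
NO₂: 1147 lies in 1127–1249, so I_lo=201, I_hi=300, C_lo=1127, C_hi=1249.
(300−201)/(1249−1127) × (1147−1127) + 201 = 99/122 × 20 + 201 ≈ 217.23 → 217.
CO: row 17.674–29.602 (AQI 101–150). (150−101)·(28.796−17.674)/(29.602−17.674) + 101 = 49·11.122/11.928 + 101 ≈ 146.69 → 147.
PM10: 320.56 ∈ [315.21, 369.75] ↔ index [201, 300].
201 + (320.56−315.21)·(300−201)/(369.75−315.21) = 201 + 5.35·99/54.54 ≈ 210.71, so AQI = 211.
Sub-indices: PM2.5→128, NO₂→217, CO→147, PM10→211. Ranked high→low: 217, 211, 147, 128. Second-highest sub-index = 211.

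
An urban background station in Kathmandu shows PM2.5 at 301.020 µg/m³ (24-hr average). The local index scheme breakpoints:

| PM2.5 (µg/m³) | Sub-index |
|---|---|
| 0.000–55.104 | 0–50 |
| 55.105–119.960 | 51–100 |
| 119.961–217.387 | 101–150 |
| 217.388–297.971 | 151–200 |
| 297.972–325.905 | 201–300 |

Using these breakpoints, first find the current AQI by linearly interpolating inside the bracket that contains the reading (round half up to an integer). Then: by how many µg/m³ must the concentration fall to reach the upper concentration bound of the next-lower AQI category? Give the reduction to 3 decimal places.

3.049

PM2.5: 301.020 lies in 297.972–325.905, so I_lo=201, I_hi=300, C_lo=297.972, C_hi=325.905.
(300−201)/(325.905−297.972) × (301.020−297.972) + 201 = 99/27.933 × 3.048 + 201 ≈ 211.80 → 212.
Current AQI 212 is in the Very Unhealthy range (201–300). The next-lower category tops out at AQI 200, whose upper concentration bound is 297.971 µg/m³.
Reduction needed = 301.020 − 297.971 = 3.049 µg/m³.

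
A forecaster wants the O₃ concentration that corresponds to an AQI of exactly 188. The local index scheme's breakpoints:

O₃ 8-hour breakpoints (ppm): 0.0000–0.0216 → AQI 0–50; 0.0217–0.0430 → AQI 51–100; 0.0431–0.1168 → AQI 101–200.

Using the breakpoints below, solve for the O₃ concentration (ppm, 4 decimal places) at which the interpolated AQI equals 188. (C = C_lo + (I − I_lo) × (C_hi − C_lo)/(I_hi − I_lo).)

0.1079

AQI 188 lies in the 101–200 band, which corresponds to 0.0431–0.1168 ppm.
C = 0.0431 + (188−101)×(0.1168−0.0431)/(200−101) = 0.0431 + 87×0.0737/99 ≈ 0.107867 ppm → 0.1079 ppm to 4 dp.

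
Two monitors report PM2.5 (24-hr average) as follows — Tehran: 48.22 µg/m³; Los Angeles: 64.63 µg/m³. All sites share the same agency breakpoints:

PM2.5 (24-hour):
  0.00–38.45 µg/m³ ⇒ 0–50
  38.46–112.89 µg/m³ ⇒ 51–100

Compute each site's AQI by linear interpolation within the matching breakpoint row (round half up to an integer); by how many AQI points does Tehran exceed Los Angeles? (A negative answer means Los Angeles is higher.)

Tehran: row 38.46–112.89 (AQI 51–100). (100−51)·(48.22−38.46)/(112.89−38.46) + 51 = 49·9.76/74.43 + 51 ≈ 57.43 → 57.
Los Angeles: 64.63 ∈ [38.46, 112.89] ↔ index [51, 100].
51 + (64.63−38.46)·(100−51)/(112.89−38.46) = 51 + 26.17·49/74.43 ≈ 68.23, so AQI = 68.
AQIs: Tehran=57, Los Angeles=68. Tehran (57) − Los Angeles (68) = -11.

-11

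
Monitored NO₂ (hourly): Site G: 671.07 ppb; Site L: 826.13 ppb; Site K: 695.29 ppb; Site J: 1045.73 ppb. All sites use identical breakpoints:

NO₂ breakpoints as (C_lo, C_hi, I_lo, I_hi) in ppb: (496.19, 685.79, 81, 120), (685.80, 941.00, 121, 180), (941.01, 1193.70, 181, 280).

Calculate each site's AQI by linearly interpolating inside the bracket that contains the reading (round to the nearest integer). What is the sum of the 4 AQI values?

615

Site G: row 496.19–685.79 (AQI 81–120). (120−81)·(671.07−496.19)/(685.79−496.19) + 81 = 39·174.88/189.60 + 81 ≈ 116.97 → 117.
Site L: row 685.80–941.00 (AQI 121–180). (180−121)·(826.13−685.80)/(941.00−685.80) + 121 = 59·140.33/255.20 + 121 ≈ 153.44 → 153.
Site K: 695.29 lies in 685.80–941.00, so I_lo=121, I_hi=180, C_lo=685.80, C_hi=941.00.
(180−121)/(941.00−685.80) × (695.29−685.80) + 121 = 59/255.20 × 9.49 + 121 ≈ 123.19 → 123.
Site J: row 941.01–1193.70 (AQI 181–280). (280−181)·(1045.73−941.01)/(1193.70−941.01) + 181 = 99·104.72/252.69 + 181 ≈ 222.03 → 222.
AQIs: Site G=117, Site L=153, Site K=123, Site J=222. Sum = 117 + 153 + 123 + 222 = 615.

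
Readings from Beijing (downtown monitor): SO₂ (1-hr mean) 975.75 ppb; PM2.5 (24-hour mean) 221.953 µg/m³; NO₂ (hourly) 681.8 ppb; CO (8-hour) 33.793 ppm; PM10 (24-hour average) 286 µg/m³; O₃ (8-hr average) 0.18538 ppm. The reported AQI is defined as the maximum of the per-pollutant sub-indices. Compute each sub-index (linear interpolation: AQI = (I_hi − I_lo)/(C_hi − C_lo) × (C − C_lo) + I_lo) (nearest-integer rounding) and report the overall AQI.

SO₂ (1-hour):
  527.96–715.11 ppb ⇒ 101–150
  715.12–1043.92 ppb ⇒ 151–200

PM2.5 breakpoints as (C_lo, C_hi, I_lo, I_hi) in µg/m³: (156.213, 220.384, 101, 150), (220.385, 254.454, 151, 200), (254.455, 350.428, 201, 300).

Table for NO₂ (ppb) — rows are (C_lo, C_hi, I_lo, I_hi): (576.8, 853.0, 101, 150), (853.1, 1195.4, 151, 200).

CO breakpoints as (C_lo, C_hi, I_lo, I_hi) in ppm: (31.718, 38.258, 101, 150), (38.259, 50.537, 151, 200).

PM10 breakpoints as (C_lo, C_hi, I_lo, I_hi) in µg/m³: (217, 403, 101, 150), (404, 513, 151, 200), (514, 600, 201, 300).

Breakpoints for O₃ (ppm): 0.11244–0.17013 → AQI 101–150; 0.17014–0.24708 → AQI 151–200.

190

SO₂ 975.75: bracket 715.12–1043.92 → index 151–200; slope 49/328.80, offset 260.63.
AQI = 151 + 49/328.80·260.63 ≈ 189.84 ⇒ 190.
PM2.5: 221.953 lies in 220.385–254.454, so I_lo=151, I_hi=200, C_lo=220.385, C_hi=254.454.
(200−151)/(254.454−220.385) × (221.953−220.385) + 151 = 49/34.069 × 1.568 + 151 ≈ 153.26 → 153.
NO₂: row 576.8–853.0 (AQI 101–150). (150−101)·(681.8−576.8)/(853.0−576.8) + 101 = 49·105.0/276.2 + 101 ≈ 119.63 → 120.
CO: 33.793 ∈ [31.718, 38.258] ↔ index [101, 150].
101 + (33.793−31.718)·(150−101)/(38.258−31.718) = 101 + 2.075·49/6.540 ≈ 116.55, so AQI = 117.
PM10: 286 ∈ [217, 403] ↔ index [101, 150].
101 + (286−217)·(150−101)/(403−217) = 101 + 69·49/186 ≈ 119.18, so AQI = 119.
O₃: row 0.17014–0.24708 (AQI 151–200). (200−151)·(0.18538−0.17014)/(0.24708−0.17014) + 151 = 49·0.01524/0.07694 + 151 ≈ 160.71 → 161.
Sub-indices: SO₂→190, PM2.5→153, NO₂→120, CO→117, PM10→119, O₃→161. Overall AQI = max = 190; dominant pollutant is SO₂.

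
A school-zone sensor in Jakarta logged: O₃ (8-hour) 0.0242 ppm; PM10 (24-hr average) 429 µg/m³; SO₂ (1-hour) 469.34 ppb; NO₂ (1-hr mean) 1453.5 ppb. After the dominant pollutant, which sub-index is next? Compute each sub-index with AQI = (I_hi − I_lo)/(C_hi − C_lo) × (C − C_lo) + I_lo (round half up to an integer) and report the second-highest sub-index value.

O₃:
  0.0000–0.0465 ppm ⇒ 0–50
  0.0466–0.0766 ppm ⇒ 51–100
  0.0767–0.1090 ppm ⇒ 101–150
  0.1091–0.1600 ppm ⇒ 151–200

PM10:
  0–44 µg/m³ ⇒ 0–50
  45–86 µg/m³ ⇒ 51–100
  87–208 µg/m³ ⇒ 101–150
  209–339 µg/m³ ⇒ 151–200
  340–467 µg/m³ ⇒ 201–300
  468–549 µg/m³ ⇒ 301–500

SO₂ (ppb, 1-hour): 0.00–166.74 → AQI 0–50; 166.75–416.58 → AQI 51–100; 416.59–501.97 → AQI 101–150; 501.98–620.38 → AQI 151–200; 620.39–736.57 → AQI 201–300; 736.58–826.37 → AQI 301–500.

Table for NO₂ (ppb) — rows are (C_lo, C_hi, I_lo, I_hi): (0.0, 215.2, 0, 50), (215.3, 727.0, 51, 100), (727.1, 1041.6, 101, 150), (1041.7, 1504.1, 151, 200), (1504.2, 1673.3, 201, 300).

195

O₃ 0.0242: bracket 0.0000–0.0465 → index 0–50; slope 50/0.0465, offset 0.0242.
AQI = 0 + 50/0.0465·0.0242 ≈ 26.02 ⇒ 26.
PM10: row 340–467 (AQI 201–300). (300−201)·(429−340)/(467−340) + 201 = 99·89/127 + 201 ≈ 270.38 → 270.
SO₂: 469.34 ∈ [416.59, 501.97] ↔ index [101, 150].
101 + (469.34−416.59)·(150−101)/(501.97−416.59) = 101 + 52.75·49/85.38 ≈ 131.27, so AQI = 131.
NO₂: row 1041.7–1504.1 (AQI 151–200). (200−151)·(1453.5−1041.7)/(1504.1−1041.7) + 151 = 49·411.8/462.4 + 151 ≈ 194.64 → 195.
Sub-indices: O₃→26, PM10→270, SO₂→131, NO₂→195. Ranked high→low: 270, 195, 131, 26. Second-highest sub-index = 195.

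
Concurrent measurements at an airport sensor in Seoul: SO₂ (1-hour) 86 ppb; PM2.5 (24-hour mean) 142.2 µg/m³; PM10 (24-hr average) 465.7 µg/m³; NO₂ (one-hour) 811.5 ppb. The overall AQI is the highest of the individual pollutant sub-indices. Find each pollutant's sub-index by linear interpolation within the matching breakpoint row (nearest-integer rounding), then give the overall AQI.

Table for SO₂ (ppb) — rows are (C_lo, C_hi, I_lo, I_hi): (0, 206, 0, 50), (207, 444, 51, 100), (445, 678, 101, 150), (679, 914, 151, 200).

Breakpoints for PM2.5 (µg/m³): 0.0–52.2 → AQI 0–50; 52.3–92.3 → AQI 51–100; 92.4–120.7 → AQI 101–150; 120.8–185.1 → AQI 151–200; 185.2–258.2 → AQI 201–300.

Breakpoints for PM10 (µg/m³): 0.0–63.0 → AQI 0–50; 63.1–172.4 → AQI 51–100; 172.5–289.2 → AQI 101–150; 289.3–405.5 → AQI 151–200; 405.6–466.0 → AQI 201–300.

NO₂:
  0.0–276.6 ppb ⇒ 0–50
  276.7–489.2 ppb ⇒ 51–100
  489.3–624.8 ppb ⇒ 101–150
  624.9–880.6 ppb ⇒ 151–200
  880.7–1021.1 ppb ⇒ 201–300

SO₂: 86 lies in 0–206, so I_lo=0, I_hi=50, C_lo=0, C_hi=206.
(50−0)/(206−0) × (86−0) + 0 = 50/206 × 86 + 0 ≈ 20.87 → 21.
PM2.5: 142.2 lies in 120.8–185.1, so I_lo=151, I_hi=200, C_lo=120.8, C_hi=185.1.
(200−151)/(185.1−120.8) × (142.2−120.8) + 151 = 49/64.3 × 21.4 + 151 ≈ 167.31 → 167.
PM10: 465.7 lies in 405.6–466.0, so I_lo=201, I_hi=300, C_lo=405.6, C_hi=466.0.
(300−201)/(466.0−405.6) × (465.7−405.6) + 201 = 99/60.4 × 60.1 + 201 ≈ 299.51 → 300.
NO₂ 811.5: bracket 624.9–880.6 → index 151–200; slope 49/255.7, offset 186.6.
AQI = 151 + 49/255.7·186.6 ≈ 186.76 ⇒ 187.
Sub-indices: SO₂→21, PM2.5→167, PM10→300, NO₂→187. Overall AQI = max = 300; dominant pollutant is PM10.

300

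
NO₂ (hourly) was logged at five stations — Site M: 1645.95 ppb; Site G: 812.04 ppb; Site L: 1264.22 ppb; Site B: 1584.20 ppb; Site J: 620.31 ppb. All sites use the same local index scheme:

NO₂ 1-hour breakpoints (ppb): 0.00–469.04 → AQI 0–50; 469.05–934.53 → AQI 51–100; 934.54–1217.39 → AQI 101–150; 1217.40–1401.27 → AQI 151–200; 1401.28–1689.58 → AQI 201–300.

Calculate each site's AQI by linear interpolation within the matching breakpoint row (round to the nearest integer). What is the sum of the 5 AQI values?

Site M: row 1401.28–1689.58 (AQI 201–300). (300−201)·(1645.95−1401.28)/(1689.58−1401.28) + 201 = 99·244.67/288.30 + 201 ≈ 285.02 → 285.
Site G: row 469.05–934.53 (AQI 51–100). (100−51)·(812.04−469.05)/(934.53−469.05) + 51 = 49·342.99/465.48 + 51 ≈ 87.11 → 87.
Site L: 1264.22 lies in 1217.40–1401.27, so I_lo=151, I_hi=200, C_lo=1217.40, C_hi=1401.27.
(200−151)/(1401.27−1217.40) × (1264.22−1217.40) + 151 = 49/183.87 × 46.82 + 151 ≈ 163.48 → 163.
Site B 1584.20: bracket 1401.28–1689.58 → index 201–300; slope 99/288.30, offset 182.92.
AQI = 201 + 99/288.30·182.92 ≈ 263.81 ⇒ 264.
Site J: row 469.05–934.53 (AQI 51–100). (100−51)·(620.31−469.05)/(934.53−469.05) + 51 = 49·151.26/465.48 + 51 ≈ 66.92 → 67.
AQIs: Site M=285, Site G=87, Site L=163, Site B=264, Site J=67. Sum = 285 + 87 + 163 + 264 + 67 = 866.

866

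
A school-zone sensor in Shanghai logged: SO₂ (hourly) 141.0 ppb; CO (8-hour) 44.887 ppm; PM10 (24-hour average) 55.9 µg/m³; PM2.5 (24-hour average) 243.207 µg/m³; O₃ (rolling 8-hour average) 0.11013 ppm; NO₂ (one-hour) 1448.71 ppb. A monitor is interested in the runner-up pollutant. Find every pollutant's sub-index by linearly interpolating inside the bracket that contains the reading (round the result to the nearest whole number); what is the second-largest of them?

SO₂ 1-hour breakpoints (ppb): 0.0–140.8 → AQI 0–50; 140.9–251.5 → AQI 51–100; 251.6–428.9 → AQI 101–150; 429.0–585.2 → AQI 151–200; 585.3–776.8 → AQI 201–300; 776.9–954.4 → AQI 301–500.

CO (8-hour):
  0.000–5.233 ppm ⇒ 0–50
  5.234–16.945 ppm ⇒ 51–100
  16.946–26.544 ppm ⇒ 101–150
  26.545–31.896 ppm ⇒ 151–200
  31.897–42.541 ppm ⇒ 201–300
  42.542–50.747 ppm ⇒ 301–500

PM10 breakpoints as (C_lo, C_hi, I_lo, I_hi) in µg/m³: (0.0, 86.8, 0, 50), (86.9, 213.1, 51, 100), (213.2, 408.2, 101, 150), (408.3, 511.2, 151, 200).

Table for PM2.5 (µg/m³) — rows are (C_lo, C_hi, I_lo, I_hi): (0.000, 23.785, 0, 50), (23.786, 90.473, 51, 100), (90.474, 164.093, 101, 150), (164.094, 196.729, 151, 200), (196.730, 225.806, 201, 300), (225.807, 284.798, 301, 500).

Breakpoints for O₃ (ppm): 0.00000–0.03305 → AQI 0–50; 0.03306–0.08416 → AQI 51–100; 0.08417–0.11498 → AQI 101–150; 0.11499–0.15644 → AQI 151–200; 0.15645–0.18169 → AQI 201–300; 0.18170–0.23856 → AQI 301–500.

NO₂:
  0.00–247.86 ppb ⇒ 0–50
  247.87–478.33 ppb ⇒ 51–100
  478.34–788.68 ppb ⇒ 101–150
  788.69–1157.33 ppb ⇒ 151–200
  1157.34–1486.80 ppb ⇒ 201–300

SO₂: 141.0 lies in 140.9–251.5, so I_lo=51, I_hi=100, C_lo=140.9, C_hi=251.5.
(100−51)/(251.5−140.9) × (141.0−140.9) + 51 = 49/110.6 × 0.1 + 51 ≈ 51.04 → 51.
CO: 44.887 ∈ [42.542, 50.747] ↔ index [301, 500].
301 + (44.887−42.542)·(500−301)/(50.747−42.542) = 301 + 2.345·199/8.205 ≈ 357.87, so AQI = 358.
PM10: 55.9 lies in 0.0–86.8, so I_lo=0, I_hi=50, C_lo=0.0, C_hi=86.8.
(50−0)/(86.8−0.0) × (55.9−0.0) + 0 = 50/86.8 × 55.9 + 0 ≈ 32.20 → 32.
PM2.5 243.207: bracket 225.807–284.798 → index 301–500; slope 199/58.991, offset 17.400.
AQI = 301 + 199/58.991·17.400 ≈ 359.70 ⇒ 360.
O₃: 0.11013 lies in 0.08417–0.11498, so I_lo=101, I_hi=150, C_lo=0.08417, C_hi=0.11498.
(150−101)/(0.11498−0.08417) × (0.11013−0.08417) + 101 = 49/0.03081 × 0.02596 + 101 ≈ 142.29 → 142.
NO₂ 1448.71: bracket 1157.34–1486.80 → index 201–300; slope 99/329.46, offset 291.37.
AQI = 201 + 99/329.46·291.37 ≈ 288.55 ⇒ 289.
Sub-indices: SO₂→51, CO→358, PM10→32, PM2.5→360, O₃→142, NO₂→289. Ranked high→low: 360, 358, 289, 142, 51, 32. Second-highest sub-index = 358.

358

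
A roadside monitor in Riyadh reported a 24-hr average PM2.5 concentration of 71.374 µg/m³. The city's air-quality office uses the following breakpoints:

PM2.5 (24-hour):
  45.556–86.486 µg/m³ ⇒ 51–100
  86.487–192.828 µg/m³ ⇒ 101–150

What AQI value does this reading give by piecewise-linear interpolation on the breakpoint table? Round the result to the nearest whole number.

82

PM2.5: 71.374 ∈ [45.556, 86.486] ↔ index [51, 100].
51 + (71.374−45.556)·(100−51)/(86.486−45.556) = 51 + 25.818·49/40.930 ≈ 81.91, so AQI = 82.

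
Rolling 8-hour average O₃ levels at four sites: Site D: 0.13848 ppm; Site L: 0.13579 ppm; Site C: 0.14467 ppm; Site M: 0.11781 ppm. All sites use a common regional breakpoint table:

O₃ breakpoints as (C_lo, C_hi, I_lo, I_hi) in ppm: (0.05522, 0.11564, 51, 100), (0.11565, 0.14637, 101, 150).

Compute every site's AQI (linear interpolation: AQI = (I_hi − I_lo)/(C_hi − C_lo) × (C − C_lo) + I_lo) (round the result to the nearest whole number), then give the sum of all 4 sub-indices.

521

Site D: 0.13848 lies in 0.11565–0.14637, so I_lo=101, I_hi=150, C_lo=0.11565, C_hi=0.14637.
(150−101)/(0.14637−0.11565) × (0.13848−0.11565) + 101 = 49/0.03072 × 0.02283 + 101 ≈ 137.42 → 137.
Site L: row 0.11565–0.14637 (AQI 101–150). (150−101)·(0.13579−0.11565)/(0.14637−0.11565) + 101 = 49·0.02014/0.03072 + 101 ≈ 133.12 → 133.
Site C 0.14467: bracket 0.11565–0.14637 → index 101–150; slope 49/0.03072, offset 0.02902.
AQI = 101 + 49/0.03072·0.02902 ≈ 147.29 ⇒ 147.
Site M 0.11781: bracket 0.11565–0.14637 → index 101–150; slope 49/0.03072, offset 0.00216.
AQI = 101 + 49/0.03072·0.00216 ≈ 104.45 ⇒ 104.
AQIs: Site D=137, Site L=133, Site C=147, Site M=104. Sum = 137 + 133 + 147 + 104 = 521.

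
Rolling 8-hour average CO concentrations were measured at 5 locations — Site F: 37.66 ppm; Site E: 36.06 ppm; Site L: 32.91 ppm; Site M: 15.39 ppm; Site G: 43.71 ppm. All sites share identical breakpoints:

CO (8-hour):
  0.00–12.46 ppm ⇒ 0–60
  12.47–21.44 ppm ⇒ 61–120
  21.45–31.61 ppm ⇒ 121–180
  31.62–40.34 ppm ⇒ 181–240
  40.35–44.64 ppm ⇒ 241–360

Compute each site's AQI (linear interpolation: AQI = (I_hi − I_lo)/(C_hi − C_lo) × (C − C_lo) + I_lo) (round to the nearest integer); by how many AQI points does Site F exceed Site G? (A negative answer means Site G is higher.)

-112

Site F 37.66: bracket 31.62–40.34 → index 181–240; slope 59/8.72, offset 6.04.
AQI = 181 + 59/8.72·6.04 ≈ 221.87 ⇒ 222.
Site E: row 31.62–40.34 (AQI 181–240). (240−181)·(36.06−31.62)/(40.34−31.62) + 181 = 59·4.44/8.72 + 181 ≈ 211.04 → 211.
Site L 32.91: bracket 31.62–40.34 → index 181–240; slope 59/8.72, offset 1.29.
AQI = 181 + 59/8.72·1.29 ≈ 189.73 ⇒ 190.
Site M 15.39: bracket 12.47–21.44 → index 61–120; slope 59/8.97, offset 2.92.
AQI = 61 + 59/8.97·2.92 ≈ 80.21 ⇒ 80.
Site G: 43.71 ∈ [40.35, 44.64] ↔ index [241, 360].
241 + (43.71−40.35)·(360−241)/(44.64−40.35) = 241 + 3.36·119/4.29 ≈ 334.20, so AQI = 334.
AQIs: Site F=222, Site E=211, Site L=190, Site M=80, Site G=334. Site F (222) − Site G (334) = -112.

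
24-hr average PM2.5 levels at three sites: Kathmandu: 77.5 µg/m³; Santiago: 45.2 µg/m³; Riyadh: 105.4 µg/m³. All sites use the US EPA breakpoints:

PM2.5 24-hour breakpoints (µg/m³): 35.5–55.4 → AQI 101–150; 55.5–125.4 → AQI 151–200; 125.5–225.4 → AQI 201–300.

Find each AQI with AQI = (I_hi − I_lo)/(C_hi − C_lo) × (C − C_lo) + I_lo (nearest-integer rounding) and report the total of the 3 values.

477

Kathmandu 77.5: bracket 55.5–125.4 → index 151–200; slope 49/69.9, offset 22.0.
AQI = 151 + 49/69.9·22.0 ≈ 166.42 ⇒ 166.
Santiago: row 35.5–55.4 (AQI 101–150). (150−101)·(45.2−35.5)/(55.4−35.5) + 101 = 49·9.7/19.9 + 101 ≈ 124.88 → 125.
Riyadh 105.4: bracket 55.5–125.4 → index 151–200; slope 49/69.9, offset 49.9.
AQI = 151 + 49/69.9·49.9 ≈ 185.98 ⇒ 186.
AQIs: Kathmandu=166, Santiago=125, Riyadh=186. Sum = 166 + 125 + 186 = 477.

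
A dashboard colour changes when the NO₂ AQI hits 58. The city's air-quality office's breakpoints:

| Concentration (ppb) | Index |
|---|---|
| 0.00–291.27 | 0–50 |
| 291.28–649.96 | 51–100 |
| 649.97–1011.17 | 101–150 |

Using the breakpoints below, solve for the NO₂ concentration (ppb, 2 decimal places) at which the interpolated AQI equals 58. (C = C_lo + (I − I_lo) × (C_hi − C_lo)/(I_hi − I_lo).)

AQI 58 lies in the 51–100 band, which corresponds to 291.28–649.96 ppb.
C = 291.28 + (58−51)×(649.96−291.28)/(100−51) = 291.28 + 7×358.68/49 ≈ 342.5200 ppb → 342.52 ppb to 2 dp.

342.52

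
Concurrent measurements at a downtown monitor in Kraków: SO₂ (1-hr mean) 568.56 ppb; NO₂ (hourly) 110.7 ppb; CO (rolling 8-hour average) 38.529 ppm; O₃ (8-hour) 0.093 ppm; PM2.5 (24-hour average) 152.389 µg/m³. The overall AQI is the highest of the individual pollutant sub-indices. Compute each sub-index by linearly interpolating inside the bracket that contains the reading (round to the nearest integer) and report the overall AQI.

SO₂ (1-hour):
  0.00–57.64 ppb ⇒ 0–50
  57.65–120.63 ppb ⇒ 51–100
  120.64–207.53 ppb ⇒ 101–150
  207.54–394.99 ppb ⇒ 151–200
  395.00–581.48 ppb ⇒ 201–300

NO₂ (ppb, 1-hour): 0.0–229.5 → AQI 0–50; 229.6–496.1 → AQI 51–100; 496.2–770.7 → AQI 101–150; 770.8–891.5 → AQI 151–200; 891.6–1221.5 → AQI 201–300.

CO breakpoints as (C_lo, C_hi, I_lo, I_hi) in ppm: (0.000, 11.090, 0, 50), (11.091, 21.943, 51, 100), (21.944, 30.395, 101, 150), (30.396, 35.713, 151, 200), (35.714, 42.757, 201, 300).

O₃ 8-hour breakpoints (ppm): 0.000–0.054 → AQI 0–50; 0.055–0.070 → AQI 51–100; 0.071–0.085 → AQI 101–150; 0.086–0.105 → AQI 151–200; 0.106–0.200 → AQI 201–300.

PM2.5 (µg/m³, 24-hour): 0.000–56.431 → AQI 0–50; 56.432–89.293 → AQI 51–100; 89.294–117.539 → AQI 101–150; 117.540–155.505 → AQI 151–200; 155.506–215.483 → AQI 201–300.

293

SO₂ 568.56: bracket 395.00–581.48 → index 201–300; slope 99/186.48, offset 173.56.
AQI = 201 + 99/186.48·173.56 ≈ 293.14 ⇒ 293.
NO₂: 110.7 ∈ [0.0, 229.5] ↔ index [0, 50].
0 + (110.7−0.0)·(50−0)/(229.5−0.0) = 0 + 110.7·50/229.5 ≈ 24.12, so AQI = 24.
CO: row 35.714–42.757 (AQI 201–300). (300−201)·(38.529−35.714)/(42.757−35.714) + 201 = 99·2.815/7.043 + 201 ≈ 240.57 → 241.
O₃: 0.093 lies in 0.086–0.105, so I_lo=151, I_hi=200, C_lo=0.086, C_hi=0.105.
(200−151)/(0.105−0.086) × (0.093−0.086) + 151 = 49/0.019 × 0.007 + 151 ≈ 169.05 → 169.
PM2.5: row 117.540–155.505 (AQI 151–200). (200−151)·(152.389−117.540)/(155.505−117.540) + 151 = 49·34.849/37.965 + 151 ≈ 195.98 → 196.
Sub-indices: SO₂→293, NO₂→24, CO→241, O₃→169, PM2.5→196. Overall AQI = max = 293; dominant pollutant is SO₂.
AQI 293: Very Unhealthy.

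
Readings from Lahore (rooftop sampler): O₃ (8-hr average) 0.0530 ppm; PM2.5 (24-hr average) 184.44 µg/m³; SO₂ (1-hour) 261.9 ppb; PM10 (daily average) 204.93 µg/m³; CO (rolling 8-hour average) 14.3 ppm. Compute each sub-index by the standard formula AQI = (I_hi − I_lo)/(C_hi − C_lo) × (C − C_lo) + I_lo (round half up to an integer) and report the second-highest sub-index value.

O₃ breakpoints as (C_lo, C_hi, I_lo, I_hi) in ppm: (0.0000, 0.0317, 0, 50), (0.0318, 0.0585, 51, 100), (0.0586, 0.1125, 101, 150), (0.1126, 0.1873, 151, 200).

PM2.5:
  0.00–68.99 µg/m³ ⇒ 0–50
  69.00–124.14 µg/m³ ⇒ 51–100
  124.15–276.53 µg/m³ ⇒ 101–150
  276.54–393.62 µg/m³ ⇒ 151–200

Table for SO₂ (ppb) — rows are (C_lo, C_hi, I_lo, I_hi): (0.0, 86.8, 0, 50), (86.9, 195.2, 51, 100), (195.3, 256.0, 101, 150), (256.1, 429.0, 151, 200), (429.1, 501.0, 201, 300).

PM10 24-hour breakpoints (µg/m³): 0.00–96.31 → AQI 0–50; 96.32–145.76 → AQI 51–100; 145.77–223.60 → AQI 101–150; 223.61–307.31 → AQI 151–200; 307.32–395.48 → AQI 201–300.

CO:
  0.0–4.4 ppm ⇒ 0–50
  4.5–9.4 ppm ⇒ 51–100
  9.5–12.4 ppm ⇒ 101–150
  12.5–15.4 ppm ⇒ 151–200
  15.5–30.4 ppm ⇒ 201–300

153

O₃: 0.0530 ∈ [0.0318, 0.0585] ↔ index [51, 100].
51 + (0.0530−0.0318)·(100−51)/(0.0585−0.0318) = 51 + 0.0212·49/0.0267 ≈ 89.91, so AQI = 90.
PM2.5 184.44: bracket 124.15–276.53 → index 101–150; slope 49/152.38, offset 60.29.
AQI = 101 + 49/152.38·60.29 ≈ 120.39 ⇒ 120.
SO₂: 261.9 ∈ [256.1, 429.0] ↔ index [151, 200].
151 + (261.9−256.1)·(200−151)/(429.0−256.1) = 151 + 5.8·49/172.9 ≈ 152.64, so AQI = 153.
PM10: 204.93 lies in 145.77–223.60, so I_lo=101, I_hi=150, C_lo=145.77, C_hi=223.60.
(150−101)/(223.60−145.77) × (204.93−145.77) + 101 = 49/77.83 × 59.16 + 101 ≈ 138.25 → 138.
CO: 14.3 ∈ [12.5, 15.4] ↔ index [151, 200].
151 + (14.3−12.5)·(200−151)/(15.4−12.5) = 151 + 1.8·49/2.9 ≈ 181.41, so AQI = 181.
Sub-indices: O₃→90, PM2.5→120, SO₂→153, PM10→138, CO→181. Ranked high→low: 181, 153, 138, 120, 90. Second-highest sub-index = 153.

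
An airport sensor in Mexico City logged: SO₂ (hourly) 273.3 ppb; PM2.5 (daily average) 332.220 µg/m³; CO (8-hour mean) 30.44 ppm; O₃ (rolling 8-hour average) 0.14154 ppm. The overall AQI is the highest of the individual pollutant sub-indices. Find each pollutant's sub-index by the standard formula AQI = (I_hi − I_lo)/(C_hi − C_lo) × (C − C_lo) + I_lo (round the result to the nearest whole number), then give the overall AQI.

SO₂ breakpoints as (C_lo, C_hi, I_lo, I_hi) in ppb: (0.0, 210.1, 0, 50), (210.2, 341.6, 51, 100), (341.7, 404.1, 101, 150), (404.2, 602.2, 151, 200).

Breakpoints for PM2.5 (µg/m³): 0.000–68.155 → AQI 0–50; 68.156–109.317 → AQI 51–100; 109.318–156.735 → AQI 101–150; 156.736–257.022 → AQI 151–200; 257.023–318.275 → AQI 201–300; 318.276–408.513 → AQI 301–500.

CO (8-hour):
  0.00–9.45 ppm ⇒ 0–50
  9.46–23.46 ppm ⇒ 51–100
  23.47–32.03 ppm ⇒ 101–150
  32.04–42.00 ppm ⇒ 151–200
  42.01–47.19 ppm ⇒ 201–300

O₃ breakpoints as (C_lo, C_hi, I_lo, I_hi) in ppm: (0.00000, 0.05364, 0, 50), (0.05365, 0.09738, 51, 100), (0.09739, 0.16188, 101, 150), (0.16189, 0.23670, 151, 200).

SO₂: row 210.2–341.6 (AQI 51–100). (100−51)·(273.3−210.2)/(341.6−210.2) + 51 = 49·63.1/131.4 + 51 ≈ 74.53 → 75.
PM2.5: row 318.276–408.513 (AQI 301–500). (500−301)·(332.220−318.276)/(408.513−318.276) + 301 = 199·13.944/90.237 + 301 ≈ 331.75 → 332.
CO: 30.44 ∈ [23.47, 32.03] ↔ index [101, 150].
101 + (30.44−23.47)·(150−101)/(32.03−23.47) = 101 + 6.97·49/8.56 ≈ 140.90, so AQI = 141.
O₃: 0.14154 lies in 0.09739–0.16188, so I_lo=101, I_hi=150, C_lo=0.09739, C_hi=0.16188.
(150−101)/(0.16188−0.09739) × (0.14154−0.09739) + 101 = 49/0.06449 × 0.04415 + 101 ≈ 134.55 → 135.
Sub-indices: SO₂→75, PM2.5→332, CO→141, O₃→135. Overall AQI = max = 332; dominant pollutant is PM2.5.

332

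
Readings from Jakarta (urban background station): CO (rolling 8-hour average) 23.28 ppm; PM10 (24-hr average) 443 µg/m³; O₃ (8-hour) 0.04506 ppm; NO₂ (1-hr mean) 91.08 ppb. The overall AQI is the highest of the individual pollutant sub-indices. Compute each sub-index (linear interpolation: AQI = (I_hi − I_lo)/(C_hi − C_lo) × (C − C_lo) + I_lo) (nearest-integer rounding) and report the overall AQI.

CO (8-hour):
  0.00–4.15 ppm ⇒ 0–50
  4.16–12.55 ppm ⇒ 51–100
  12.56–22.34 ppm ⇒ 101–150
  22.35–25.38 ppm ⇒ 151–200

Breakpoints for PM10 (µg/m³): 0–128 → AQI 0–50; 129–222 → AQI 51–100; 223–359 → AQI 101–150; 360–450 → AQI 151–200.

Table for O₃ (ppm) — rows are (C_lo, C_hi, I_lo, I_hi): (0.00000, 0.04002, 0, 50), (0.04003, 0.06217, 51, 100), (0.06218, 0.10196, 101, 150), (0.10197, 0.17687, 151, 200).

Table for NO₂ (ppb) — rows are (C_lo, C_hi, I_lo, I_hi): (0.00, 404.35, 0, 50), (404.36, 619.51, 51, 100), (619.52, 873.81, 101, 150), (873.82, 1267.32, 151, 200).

196

CO 23.28: bracket 22.35–25.38 → index 151–200; slope 49/3.03, offset 0.93.
AQI = 151 + 49/3.03·0.93 ≈ 166.04 ⇒ 166.
PM10: 443 ∈ [360, 450] ↔ index [151, 200].
151 + (443−360)·(200−151)/(450−360) = 151 + 83·49/90 ≈ 196.19, so AQI = 196.
O₃: 0.04506 ∈ [0.04003, 0.06217] ↔ index [51, 100].
51 + (0.04506−0.04003)·(100−51)/(0.06217−0.04003) = 51 + 0.00503·49/0.02214 ≈ 62.13, so AQI = 62.
NO₂ 91.08: bracket 0.00–404.35 → index 0–50; slope 50/404.35, offset 91.08.
AQI = 0 + 50/404.35·91.08 ≈ 11.26 ⇒ 11.
Sub-indices: CO→166, PM10→196, O₃→62, NO₂→11. Overall AQI = max = 196; dominant pollutant is PM10.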